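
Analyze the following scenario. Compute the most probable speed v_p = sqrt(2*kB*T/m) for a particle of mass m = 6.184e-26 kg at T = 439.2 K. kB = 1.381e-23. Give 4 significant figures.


Step 1: Numerator = 2*kB*T = 2*1.381e-23*439.2 = 1.213e-20
Step 2: Ratio = 1.213e-20 / 6.184e-26 = 1.962e+05
Step 3: v_p = sqrt(1.962e+05) = 442.9 m/s

442.9


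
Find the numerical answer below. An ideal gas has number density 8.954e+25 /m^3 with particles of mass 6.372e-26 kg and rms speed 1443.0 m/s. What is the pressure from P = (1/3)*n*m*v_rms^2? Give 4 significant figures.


Step 1: v_rms^2 = 1443.0^2 = 2.082e+06
Step 2: n*m = 8.954e+25*6.372e-26 = 5.705
Step 3: P = (1/3)*5.705*2.082e+06 = 3.96e+06 Pa

3.96e+06


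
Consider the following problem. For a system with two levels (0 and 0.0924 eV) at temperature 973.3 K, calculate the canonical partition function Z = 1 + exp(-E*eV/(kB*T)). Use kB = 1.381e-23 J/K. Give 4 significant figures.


Step 1: Compute beta*E = E*eV/(kB*T) = 0.0924*1.602e-19/(1.381e-23*973.3) = 1.101
Step 2: exp(-beta*E) = exp(-1.101) = 0.3324
Step 3: Z = 1 + 0.3324 = 1.332

1.332


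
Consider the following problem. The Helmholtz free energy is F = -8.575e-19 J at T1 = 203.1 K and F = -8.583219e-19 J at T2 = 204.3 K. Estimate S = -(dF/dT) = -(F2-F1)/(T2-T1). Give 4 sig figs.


Step 1: dF = F2 - F1 = -8.583219e-19 - (-8.575e-19) = -8.219e-22 J
Step 2: dT = T2 - T1 = 204.3 - 203.1 = 1.2 K
Step 3: S = -dF/dT = -(-8.219e-22)/1.2 = 6.849e-22 J/K

6.849e-22


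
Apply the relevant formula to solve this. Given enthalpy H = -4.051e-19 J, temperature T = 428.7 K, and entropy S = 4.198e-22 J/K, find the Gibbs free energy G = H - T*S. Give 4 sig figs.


Step 1: T*S = 428.7 * 4.198e-22 = 1.8e-19 J
Step 2: G = H - T*S = -4.051e-19 - 1.8e-19
Step 3: G = -5.851e-19 J

-5.851e-19


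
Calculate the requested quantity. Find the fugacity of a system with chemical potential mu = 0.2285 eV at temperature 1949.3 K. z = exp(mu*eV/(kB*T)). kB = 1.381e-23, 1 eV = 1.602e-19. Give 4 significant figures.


Step 1: Convert mu to Joules: 0.2285*1.602e-19 = 3.661e-20 J
Step 2: kB*T = 1.381e-23*1949.3 = 2.692e-20 J
Step 3: mu/(kB*T) = 1.36
Step 4: z = exp(1.36) = 3.895

3.895


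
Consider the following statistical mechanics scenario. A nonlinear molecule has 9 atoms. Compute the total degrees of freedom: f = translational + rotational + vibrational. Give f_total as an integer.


Step 1: Translational DOF = 3
Step 2: Rotational DOF (nonlinear) = 3
Step 3: Vibrational DOF = 3*9 - 6 = 21
Step 4: Total = 3 + 3 + 21 = 27

27


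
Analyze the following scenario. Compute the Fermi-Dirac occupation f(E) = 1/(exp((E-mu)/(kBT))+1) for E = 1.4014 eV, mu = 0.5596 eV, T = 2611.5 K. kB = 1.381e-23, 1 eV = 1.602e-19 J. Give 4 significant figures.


Step 1: (E - mu) = 1.4014 - 0.5596 = 0.8418 eV
Step 2: Convert: (E-mu)*eV = 1.349e-19 J
Step 3: x = (E-mu)*eV/(kB*T) = 3.739
Step 4: f = 1/(exp(3.739)+1) = 0.02322

0.02322


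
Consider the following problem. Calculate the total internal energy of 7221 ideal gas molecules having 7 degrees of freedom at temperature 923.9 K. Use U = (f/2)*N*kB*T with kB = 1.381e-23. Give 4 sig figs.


Step 1: f/2 = 7/2 = 3.5
Step 2: N*kB*T = 7221*1.381e-23*923.9 = 9.213e-17
Step 3: U = 3.5 * 9.213e-17 = 3.225e-16 J

3.225e-16


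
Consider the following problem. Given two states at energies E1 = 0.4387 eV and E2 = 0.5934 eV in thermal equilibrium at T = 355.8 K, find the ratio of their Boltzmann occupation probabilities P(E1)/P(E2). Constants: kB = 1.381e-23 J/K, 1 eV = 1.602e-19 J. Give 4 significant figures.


Step 1: Compute energy difference dE = E1 - E2 = 0.4387 - 0.5934 = -0.1547 eV
Step 2: Convert to Joules: dE_J = -0.1547 * 1.602e-19 = -2.478e-20 J
Step 3: Compute exponent = -dE_J / (kB * T) = -(-2.478e-20) / (1.381e-23 * 355.8) = 5.044
Step 4: P(E1)/P(E2) = exp(5.044) = 155

155


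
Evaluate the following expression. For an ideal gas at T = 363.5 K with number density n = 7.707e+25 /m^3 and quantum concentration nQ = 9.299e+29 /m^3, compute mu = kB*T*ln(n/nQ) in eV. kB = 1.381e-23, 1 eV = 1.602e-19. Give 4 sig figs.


Step 1: n/nQ = 7.707e+25/9.299e+29 = 8.288e-05
Step 2: ln(n/nQ) = -9.398
Step 3: mu = kB*T*ln(n/nQ) = 5.02e-21*-9.398 = -4.718e-20 J
Step 4: Convert to eV: -4.718e-20/1.602e-19 = -0.2945 eV

-0.2945


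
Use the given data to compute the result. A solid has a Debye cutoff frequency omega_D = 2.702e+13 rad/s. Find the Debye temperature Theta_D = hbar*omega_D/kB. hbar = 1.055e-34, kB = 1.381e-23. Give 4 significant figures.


Step 1: hbar*omega_D = 1.055e-34 * 2.702e+13 = 2.851e-21 J
Step 2: Theta_D = 2.851e-21 / 1.381e-23
Step 3: Theta_D = 206.4 K

206.4


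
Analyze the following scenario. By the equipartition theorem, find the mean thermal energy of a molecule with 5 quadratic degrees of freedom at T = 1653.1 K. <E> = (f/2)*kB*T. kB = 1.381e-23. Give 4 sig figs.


Step 1: f/2 = 5/2 = 2.5
Step 2: kB*T = 1.381e-23 * 1653.1 = 2.283e-20
Step 3: <E> = 2.5 * 2.283e-20 = 5.707e-20 J

5.707e-20


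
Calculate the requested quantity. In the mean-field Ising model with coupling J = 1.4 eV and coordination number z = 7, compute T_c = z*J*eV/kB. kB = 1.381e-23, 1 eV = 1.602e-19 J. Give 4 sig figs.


Step 1: z*J = 7*1.4 = 9.8 eV
Step 2: Convert to Joules: 9.8*1.602e-19 = 1.57e-18 J
Step 3: T_c = 1.57e-18 / 1.381e-23 = 1.137e+05 K

1.137e+05


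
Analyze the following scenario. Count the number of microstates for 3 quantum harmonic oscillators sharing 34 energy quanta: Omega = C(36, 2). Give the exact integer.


Step 1: Use binomial coefficient C(36, 2)
Step 2: Numerator = 36! / 34!
Step 3: Denominator = 2!
Step 4: Omega = 630

630


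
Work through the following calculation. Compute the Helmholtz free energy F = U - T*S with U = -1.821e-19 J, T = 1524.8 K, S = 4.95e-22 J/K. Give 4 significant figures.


Step 1: T*S = 1524.8 * 4.95e-22 = 7.548e-19 J
Step 2: F = U - T*S = -1.821e-19 - 7.548e-19
Step 3: F = -9.369e-19 J

-9.369e-19


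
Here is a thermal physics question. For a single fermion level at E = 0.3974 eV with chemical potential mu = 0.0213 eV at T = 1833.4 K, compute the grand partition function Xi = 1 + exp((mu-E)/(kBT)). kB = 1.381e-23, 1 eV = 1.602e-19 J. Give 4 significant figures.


Step 1: (mu - E) = 0.0213 - 0.3974 = -0.3761 eV
Step 2: x = (mu-E)*eV/(kB*T) = -0.3761*1.602e-19/(1.381e-23*1833.4) = -2.38
Step 3: exp(x) = 0.09258
Step 4: Xi = 1 + 0.09258 = 1.093

1.093


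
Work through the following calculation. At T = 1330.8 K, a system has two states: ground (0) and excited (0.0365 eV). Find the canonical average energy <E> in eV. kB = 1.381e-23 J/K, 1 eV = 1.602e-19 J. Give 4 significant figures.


Step 1: beta*E = 0.0365*1.602e-19/(1.381e-23*1330.8) = 0.3182
Step 2: exp(-beta*E) = 0.7275
Step 3: <E> = 0.0365*0.7275/(1+0.7275) = 0.01537 eV

0.01537


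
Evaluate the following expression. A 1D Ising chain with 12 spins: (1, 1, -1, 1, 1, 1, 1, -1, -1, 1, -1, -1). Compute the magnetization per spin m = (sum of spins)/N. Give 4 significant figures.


Step 1: Count up spins (+1): 7, down spins (-1): 5
Step 2: Total magnetization M = 7 - 5 = 2
Step 3: m = M/N = 2/12 = 0.1667

0.1667


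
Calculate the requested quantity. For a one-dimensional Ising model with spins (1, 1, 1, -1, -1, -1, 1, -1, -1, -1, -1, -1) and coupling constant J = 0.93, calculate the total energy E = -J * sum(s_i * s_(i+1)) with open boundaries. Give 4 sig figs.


Step 1: Nearest-neighbor products: 1, 1, -1, 1, 1, -1, -1, 1, 1, 1, 1
Step 2: Sum of products = 5
Step 3: E = -0.93 * 5 = -4.65

-4.65


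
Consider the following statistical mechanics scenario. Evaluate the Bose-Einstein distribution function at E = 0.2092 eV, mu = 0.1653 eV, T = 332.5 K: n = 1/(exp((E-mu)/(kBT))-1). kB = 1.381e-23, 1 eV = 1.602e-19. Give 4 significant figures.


Step 1: (E - mu) = 0.0439 eV
Step 2: x = (E-mu)*eV/(kB*T) = 0.0439*1.602e-19/(1.381e-23*332.5) = 1.532
Step 3: exp(x) = 4.626
Step 4: n = 1/(exp(x)-1) = 0.2758

0.2758


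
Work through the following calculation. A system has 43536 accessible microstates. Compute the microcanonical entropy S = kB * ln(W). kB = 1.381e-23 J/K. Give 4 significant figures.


Step 1: ln(W) = ln(43536) = 10.68
Step 2: S = kB * ln(W) = 1.381e-23 * 10.68
Step 3: S = 1.475e-22 J/K

1.475e-22


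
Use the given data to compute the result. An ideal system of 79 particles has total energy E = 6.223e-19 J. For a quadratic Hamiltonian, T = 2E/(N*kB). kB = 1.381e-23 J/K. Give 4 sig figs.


Step 1: Numerator = 2*E = 2*6.223e-19 = 1.245e-18 J
Step 2: Denominator = N*kB = 79*1.381e-23 = 1.091e-21
Step 3: T = 1.245e-18 / 1.091e-21 = 1141 K

1141


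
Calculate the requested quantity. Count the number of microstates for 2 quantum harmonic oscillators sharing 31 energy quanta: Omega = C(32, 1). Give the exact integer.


Step 1: Use binomial coefficient C(32, 1)
Step 2: Numerator = 32! / 31!
Step 3: Denominator = 1!
Step 4: Omega = 32

32


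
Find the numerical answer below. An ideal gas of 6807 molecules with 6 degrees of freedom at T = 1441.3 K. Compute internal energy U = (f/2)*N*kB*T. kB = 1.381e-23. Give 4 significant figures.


Step 1: f/2 = 6/2 = 3.0
Step 2: N*kB*T = 6807*1.381e-23*1441.3 = 1.355e-16
Step 3: U = 3.0 * 1.355e-16 = 4.065e-16 J

4.065e-16


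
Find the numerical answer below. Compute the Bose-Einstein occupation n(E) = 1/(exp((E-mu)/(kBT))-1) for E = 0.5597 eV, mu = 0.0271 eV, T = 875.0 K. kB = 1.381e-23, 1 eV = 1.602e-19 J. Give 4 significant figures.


Step 1: (E - mu) = 0.5326 eV
Step 2: x = (E-mu)*eV/(kB*T) = 0.5326*1.602e-19/(1.381e-23*875.0) = 7.061
Step 3: exp(x) = 1166
Step 4: n = 1/(exp(x)-1) = 0.0008587

0.0008587


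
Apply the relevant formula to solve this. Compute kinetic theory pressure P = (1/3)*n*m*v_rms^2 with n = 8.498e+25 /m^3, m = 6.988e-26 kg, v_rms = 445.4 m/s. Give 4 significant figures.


Step 1: v_rms^2 = 445.4^2 = 1.984e+05
Step 2: n*m = 8.498e+25*6.988e-26 = 5.938
Step 3: P = (1/3)*5.938*1.984e+05 = 3.927e+05 Pa

3.927e+05


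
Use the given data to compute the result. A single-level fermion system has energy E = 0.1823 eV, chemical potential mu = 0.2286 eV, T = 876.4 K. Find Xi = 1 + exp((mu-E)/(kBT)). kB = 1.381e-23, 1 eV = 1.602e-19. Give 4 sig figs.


Step 1: (mu - E) = 0.2286 - 0.1823 = 0.0463 eV
Step 2: x = (mu-E)*eV/(kB*T) = 0.0463*1.602e-19/(1.381e-23*876.4) = 0.6128
Step 3: exp(x) = 1.846
Step 4: Xi = 1 + 1.846 = 2.846

2.846


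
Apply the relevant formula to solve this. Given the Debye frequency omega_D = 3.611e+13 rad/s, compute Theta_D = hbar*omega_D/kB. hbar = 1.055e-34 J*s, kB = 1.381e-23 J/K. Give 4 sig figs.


Step 1: hbar*omega_D = 1.055e-34 * 3.611e+13 = 3.81e-21 J
Step 2: Theta_D = 3.81e-21 / 1.381e-23
Step 3: Theta_D = 275.9 K

275.9


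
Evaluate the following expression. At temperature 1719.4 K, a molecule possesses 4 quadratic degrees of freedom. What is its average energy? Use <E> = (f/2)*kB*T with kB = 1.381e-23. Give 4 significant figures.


Step 1: f/2 = 4/2 = 2
Step 2: kB*T = 1.381e-23 * 1719.4 = 2.374e-20
Step 3: <E> = 2 * 2.374e-20 = 4.749e-20 J

4.749e-20


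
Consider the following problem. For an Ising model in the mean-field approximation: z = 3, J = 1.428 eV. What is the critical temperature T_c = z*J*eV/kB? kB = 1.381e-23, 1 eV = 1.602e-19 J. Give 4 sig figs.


Step 1: z*J = 3*1.428 = 4.284 eV
Step 2: Convert to Joules: 4.284*1.602e-19 = 6.863e-19 J
Step 3: T_c = 6.863e-19 / 1.381e-23 = 4.97e+04 K

4.97e+04


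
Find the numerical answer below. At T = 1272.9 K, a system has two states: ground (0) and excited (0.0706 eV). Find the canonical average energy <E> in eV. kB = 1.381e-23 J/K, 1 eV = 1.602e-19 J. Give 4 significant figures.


Step 1: beta*E = 0.0706*1.602e-19/(1.381e-23*1272.9) = 0.6434
Step 2: exp(-beta*E) = 0.5255
Step 3: <E> = 0.0706*0.5255/(1+0.5255) = 0.02432 eV

0.02432


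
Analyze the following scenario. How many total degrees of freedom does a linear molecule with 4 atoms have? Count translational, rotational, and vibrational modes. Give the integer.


Step 1: Translational DOF = 3
Step 2: Rotational DOF (linear) = 2
Step 3: Vibrational DOF = 3*4 - 5 = 7
Step 4: Total = 3 + 2 + 7 = 12

12


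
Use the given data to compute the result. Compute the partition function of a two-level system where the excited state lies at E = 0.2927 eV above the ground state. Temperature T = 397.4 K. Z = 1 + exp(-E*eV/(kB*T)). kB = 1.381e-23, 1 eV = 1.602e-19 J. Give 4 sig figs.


Step 1: Compute beta*E = E*eV/(kB*T) = 0.2927*1.602e-19/(1.381e-23*397.4) = 8.544
Step 2: exp(-beta*E) = exp(-8.544) = 0.0001947
Step 3: Z = 1 + 0.0001947 = 1

1


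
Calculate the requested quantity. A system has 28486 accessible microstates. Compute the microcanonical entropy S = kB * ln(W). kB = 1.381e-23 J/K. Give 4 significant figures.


Step 1: ln(W) = ln(28486) = 10.26
Step 2: S = kB * ln(W) = 1.381e-23 * 10.26
Step 3: S = 1.417e-22 J/K

1.417e-22


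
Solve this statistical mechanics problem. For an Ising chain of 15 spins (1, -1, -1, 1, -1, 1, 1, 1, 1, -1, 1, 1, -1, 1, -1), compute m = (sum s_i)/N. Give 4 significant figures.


Step 1: Count up spins (+1): 9, down spins (-1): 6
Step 2: Total magnetization M = 9 - 6 = 3
Step 3: m = M/N = 3/15 = 0.2

0.2


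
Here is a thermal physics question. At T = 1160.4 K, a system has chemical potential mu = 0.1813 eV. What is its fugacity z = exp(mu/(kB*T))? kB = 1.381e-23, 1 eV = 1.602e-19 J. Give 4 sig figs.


Step 1: Convert mu to Joules: 0.1813*1.602e-19 = 2.904e-20 J
Step 2: kB*T = 1.381e-23*1160.4 = 1.603e-20 J
Step 3: mu/(kB*T) = 1.812
Step 4: z = exp(1.812) = 6.125

6.125


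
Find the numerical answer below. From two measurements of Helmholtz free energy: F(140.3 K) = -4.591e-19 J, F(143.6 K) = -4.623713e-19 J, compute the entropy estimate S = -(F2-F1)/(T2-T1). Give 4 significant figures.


Step 1: dF = F2 - F1 = -4.623713e-19 - (-4.591e-19) = -3.2713e-21 J
Step 2: dT = T2 - T1 = 143.6 - 140.3 = 3.3 K
Step 3: S = -dF/dT = -(-3.2713e-21)/3.3 = 9.913e-22 J/K

9.913e-22


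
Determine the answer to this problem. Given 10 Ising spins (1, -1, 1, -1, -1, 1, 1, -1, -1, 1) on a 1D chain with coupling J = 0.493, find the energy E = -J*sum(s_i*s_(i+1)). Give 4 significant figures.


Step 1: Nearest-neighbor products: -1, -1, -1, 1, -1, 1, -1, 1, -1
Step 2: Sum of products = -3
Step 3: E = -0.493 * -3 = 1.479

1.479


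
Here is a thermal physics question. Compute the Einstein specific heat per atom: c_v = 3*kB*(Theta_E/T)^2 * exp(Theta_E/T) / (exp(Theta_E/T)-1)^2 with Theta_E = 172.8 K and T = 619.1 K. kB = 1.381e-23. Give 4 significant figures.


Step 1: x = Theta_E/T = 172.8/619.1 = 0.2791
Step 2: x^2 = 0.07791
Step 3: exp(x) = 1.322
Step 4: c_v = 3*1.381e-23*0.07791*1.322/(1.322-1)^2 = 4.116e-23

4.116e-23


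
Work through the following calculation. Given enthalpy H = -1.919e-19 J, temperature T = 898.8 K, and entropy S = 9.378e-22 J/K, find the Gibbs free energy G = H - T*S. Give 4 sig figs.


Step 1: T*S = 898.8 * 9.378e-22 = 8.429e-19 J
Step 2: G = H - T*S = -1.919e-19 - 8.429e-19
Step 3: G = -1.035e-18 J

-1.035e-18


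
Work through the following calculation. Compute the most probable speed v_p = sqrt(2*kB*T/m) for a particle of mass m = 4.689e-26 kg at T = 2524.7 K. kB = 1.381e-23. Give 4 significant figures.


Step 1: Numerator = 2*kB*T = 2*1.381e-23*2524.7 = 6.973e-20
Step 2: Ratio = 6.973e-20 / 4.689e-26 = 1.487e+06
Step 3: v_p = sqrt(1.487e+06) = 1219 m/s

1219


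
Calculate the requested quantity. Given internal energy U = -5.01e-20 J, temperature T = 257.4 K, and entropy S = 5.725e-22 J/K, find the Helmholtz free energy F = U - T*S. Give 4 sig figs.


Step 1: T*S = 257.4 * 5.725e-22 = 1.474e-19 J
Step 2: F = U - T*S = -5.01e-20 - 1.474e-19
Step 3: F = -1.975e-19 J

-1.975e-19


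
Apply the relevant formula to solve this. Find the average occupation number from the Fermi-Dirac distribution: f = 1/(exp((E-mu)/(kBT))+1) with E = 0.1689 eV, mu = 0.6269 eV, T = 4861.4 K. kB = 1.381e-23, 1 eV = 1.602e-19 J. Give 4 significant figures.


Step 1: (E - mu) = 0.1689 - 0.6269 = -0.458 eV
Step 2: Convert: (E-mu)*eV = -7.337e-20 J
Step 3: x = (E-mu)*eV/(kB*T) = -1.093
Step 4: f = 1/(exp(-1.093)+1) = 0.7489

0.7489


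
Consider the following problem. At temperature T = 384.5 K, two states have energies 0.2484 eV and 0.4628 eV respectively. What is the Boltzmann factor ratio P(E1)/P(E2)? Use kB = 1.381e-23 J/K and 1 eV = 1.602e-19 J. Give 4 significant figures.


Step 1: Compute energy difference dE = E1 - E2 = 0.2484 - 0.4628 = -0.2144 eV
Step 2: Convert to Joules: dE_J = -0.2144 * 1.602e-19 = -3.435e-20 J
Step 3: Compute exponent = -dE_J / (kB * T) = -(-3.435e-20) / (1.381e-23 * 384.5) = 6.468
Step 4: P(E1)/P(E2) = exp(6.468) = 644.5

644.5


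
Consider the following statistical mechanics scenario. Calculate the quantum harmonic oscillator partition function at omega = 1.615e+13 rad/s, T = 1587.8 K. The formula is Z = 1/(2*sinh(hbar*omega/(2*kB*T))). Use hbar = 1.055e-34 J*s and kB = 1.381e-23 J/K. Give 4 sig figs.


Step 1: Compute x = hbar*omega/(kB*T) = 1.055e-34*1.615e+13/(1.381e-23*1587.8) = 0.0777
Step 2: x/2 = 0.03885
Step 3: sinh(x/2) = 0.03886
Step 4: Z = 1/(2*0.03886) = 12.87

12.87


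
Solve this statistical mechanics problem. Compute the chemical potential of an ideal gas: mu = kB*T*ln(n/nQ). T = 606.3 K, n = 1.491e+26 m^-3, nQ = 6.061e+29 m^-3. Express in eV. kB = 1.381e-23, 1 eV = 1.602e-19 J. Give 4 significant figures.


Step 1: n/nQ = 1.491e+26/6.061e+29 = 0.000246
Step 2: ln(n/nQ) = -8.31
Step 3: mu = kB*T*ln(n/nQ) = 8.373e-21*-8.31 = -6.958e-20 J
Step 4: Convert to eV: -6.958e-20/1.602e-19 = -0.4343 eV

-0.4343


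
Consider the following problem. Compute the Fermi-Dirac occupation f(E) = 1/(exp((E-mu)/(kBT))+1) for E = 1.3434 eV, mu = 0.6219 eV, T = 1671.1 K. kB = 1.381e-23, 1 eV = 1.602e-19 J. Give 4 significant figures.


Step 1: (E - mu) = 1.3434 - 0.6219 = 0.7215 eV
Step 2: Convert: (E-mu)*eV = 1.156e-19 J
Step 3: x = (E-mu)*eV/(kB*T) = 5.008
Step 4: f = 1/(exp(5.008)+1) = 0.006637

0.006637


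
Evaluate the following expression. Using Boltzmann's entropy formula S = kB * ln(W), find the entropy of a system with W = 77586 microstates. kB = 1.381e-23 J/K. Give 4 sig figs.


Step 1: ln(W) = ln(77586) = 11.26
Step 2: S = kB * ln(W) = 1.381e-23 * 11.26
Step 3: S = 1.555e-22 J/K

1.555e-22


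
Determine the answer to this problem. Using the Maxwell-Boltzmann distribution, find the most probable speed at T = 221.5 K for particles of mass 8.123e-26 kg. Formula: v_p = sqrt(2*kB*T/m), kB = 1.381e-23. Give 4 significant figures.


Step 1: Numerator = 2*kB*T = 2*1.381e-23*221.5 = 6.118e-21
Step 2: Ratio = 6.118e-21 / 8.123e-26 = 7.531e+04
Step 3: v_p = sqrt(7.531e+04) = 274.4 m/s

274.4


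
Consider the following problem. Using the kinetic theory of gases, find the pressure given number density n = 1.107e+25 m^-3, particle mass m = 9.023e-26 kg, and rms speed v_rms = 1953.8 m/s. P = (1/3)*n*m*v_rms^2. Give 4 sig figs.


Step 1: v_rms^2 = 1953.8^2 = 3.817e+06
Step 2: n*m = 1.107e+25*9.023e-26 = 0.9988
Step 3: P = (1/3)*0.9988*3.817e+06 = 1.271e+06 Pa

1.271e+06


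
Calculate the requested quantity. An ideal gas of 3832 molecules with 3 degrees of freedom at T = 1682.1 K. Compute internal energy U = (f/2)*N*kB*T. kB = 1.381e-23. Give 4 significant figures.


Step 1: f/2 = 3/2 = 1.5
Step 2: N*kB*T = 3832*1.381e-23*1682.1 = 8.902e-17
Step 3: U = 1.5 * 8.902e-17 = 1.335e-16 J

1.335e-16


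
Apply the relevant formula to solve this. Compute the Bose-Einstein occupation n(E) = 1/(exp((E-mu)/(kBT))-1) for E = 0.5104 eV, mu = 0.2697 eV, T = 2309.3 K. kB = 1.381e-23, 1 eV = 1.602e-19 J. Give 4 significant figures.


Step 1: (E - mu) = 0.2407 eV
Step 2: x = (E-mu)*eV/(kB*T) = 0.2407*1.602e-19/(1.381e-23*2309.3) = 1.209
Step 3: exp(x) = 3.35
Step 4: n = 1/(exp(x)-1) = 0.4254

0.4254


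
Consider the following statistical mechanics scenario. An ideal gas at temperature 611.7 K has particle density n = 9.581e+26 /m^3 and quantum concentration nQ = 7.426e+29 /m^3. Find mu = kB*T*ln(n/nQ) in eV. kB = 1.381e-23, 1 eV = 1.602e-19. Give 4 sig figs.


Step 1: n/nQ = 9.581e+26/7.426e+29 = 0.00129
Step 2: ln(n/nQ) = -6.653
Step 3: mu = kB*T*ln(n/nQ) = 8.448e-21*-6.653 = -5.62e-20 J
Step 4: Convert to eV: -5.62e-20/1.602e-19 = -0.3508 eV

-0.3508


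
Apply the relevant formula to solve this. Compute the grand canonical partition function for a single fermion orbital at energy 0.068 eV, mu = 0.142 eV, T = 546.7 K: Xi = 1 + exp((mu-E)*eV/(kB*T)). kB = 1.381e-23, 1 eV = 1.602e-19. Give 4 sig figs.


Step 1: (mu - E) = 0.142 - 0.068 = 0.074 eV
Step 2: x = (mu-E)*eV/(kB*T) = 0.074*1.602e-19/(1.381e-23*546.7) = 1.57
Step 3: exp(x) = 4.808
Step 4: Xi = 1 + 4.808 = 5.808

5.808


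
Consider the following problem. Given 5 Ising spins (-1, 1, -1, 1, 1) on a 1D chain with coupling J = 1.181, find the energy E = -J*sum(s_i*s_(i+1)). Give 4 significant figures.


Step 1: Nearest-neighbor products: -1, -1, -1, 1
Step 2: Sum of products = -2
Step 3: E = -1.181 * -2 = 2.362

2.362


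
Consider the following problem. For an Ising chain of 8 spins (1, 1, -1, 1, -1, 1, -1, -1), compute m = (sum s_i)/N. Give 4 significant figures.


Step 1: Count up spins (+1): 4, down spins (-1): 4
Step 2: Total magnetization M = 4 - 4 = 0
Step 3: m = M/N = 0/8 = 0

0


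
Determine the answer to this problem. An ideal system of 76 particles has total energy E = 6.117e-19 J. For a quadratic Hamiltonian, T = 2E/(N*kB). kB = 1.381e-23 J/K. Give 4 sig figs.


Step 1: Numerator = 2*E = 2*6.117e-19 = 1.223e-18 J
Step 2: Denominator = N*kB = 76*1.381e-23 = 1.05e-21
Step 3: T = 1.223e-18 / 1.05e-21 = 1166 K

1166


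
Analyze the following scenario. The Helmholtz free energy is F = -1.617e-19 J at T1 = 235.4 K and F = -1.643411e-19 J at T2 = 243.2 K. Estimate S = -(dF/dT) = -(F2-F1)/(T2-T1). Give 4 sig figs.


Step 1: dF = F2 - F1 = -1.643411e-19 - (-1.617e-19) = -2.6411e-21 J
Step 2: dT = T2 - T1 = 243.2 - 235.4 = 7.8 K
Step 3: S = -dF/dT = -(-2.6411e-21)/7.8 = 3.386e-22 J/K

3.386e-22


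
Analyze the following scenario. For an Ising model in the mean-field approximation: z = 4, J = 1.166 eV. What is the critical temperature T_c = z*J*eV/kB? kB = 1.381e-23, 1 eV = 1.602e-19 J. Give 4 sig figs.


Step 1: z*J = 4*1.166 = 4.664 eV
Step 2: Convert to Joules: 4.664*1.602e-19 = 7.472e-19 J
Step 3: T_c = 7.472e-19 / 1.381e-23 = 5.41e+04 K

5.41e+04


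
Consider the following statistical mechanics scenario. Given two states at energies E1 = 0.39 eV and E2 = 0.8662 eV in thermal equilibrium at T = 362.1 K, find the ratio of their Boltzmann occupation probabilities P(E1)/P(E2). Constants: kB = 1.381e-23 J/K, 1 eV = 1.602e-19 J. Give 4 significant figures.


Step 1: Compute energy difference dE = E1 - E2 = 0.39 - 0.8662 = -0.4762 eV
Step 2: Convert to Joules: dE_J = -0.4762 * 1.602e-19 = -7.629e-20 J
Step 3: Compute exponent = -dE_J / (kB * T) = -(-7.629e-20) / (1.381e-23 * 362.1) = 15.26
Step 4: P(E1)/P(E2) = exp(15.26) = 4.221e+06

4.221e+06


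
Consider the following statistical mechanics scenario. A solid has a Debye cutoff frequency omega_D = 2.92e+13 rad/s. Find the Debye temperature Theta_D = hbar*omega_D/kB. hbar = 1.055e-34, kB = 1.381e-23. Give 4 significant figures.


Step 1: hbar*omega_D = 1.055e-34 * 2.92e+13 = 3.081e-21 J
Step 2: Theta_D = 3.081e-21 / 1.381e-23
Step 3: Theta_D = 223.1 K

223.1


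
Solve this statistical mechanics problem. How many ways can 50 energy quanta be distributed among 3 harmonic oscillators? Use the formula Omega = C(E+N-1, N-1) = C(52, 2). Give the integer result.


Step 1: Use binomial coefficient C(52, 2)
Step 2: Numerator = 52! / 50!
Step 3: Denominator = 2!
Step 4: Omega = 1326

1326


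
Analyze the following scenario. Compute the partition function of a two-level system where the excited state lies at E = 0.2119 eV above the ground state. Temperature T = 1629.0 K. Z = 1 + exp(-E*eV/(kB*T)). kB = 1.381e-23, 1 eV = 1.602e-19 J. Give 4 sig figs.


Step 1: Compute beta*E = E*eV/(kB*T) = 0.2119*1.602e-19/(1.381e-23*1629.0) = 1.509
Step 2: exp(-beta*E) = exp(-1.509) = 0.2211
Step 3: Z = 1 + 0.2211 = 1.221

1.221


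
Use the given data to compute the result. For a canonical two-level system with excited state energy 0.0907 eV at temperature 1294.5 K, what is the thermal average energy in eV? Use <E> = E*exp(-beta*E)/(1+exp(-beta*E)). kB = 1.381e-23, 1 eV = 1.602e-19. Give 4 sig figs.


Step 1: beta*E = 0.0907*1.602e-19/(1.381e-23*1294.5) = 0.8128
Step 2: exp(-beta*E) = 0.4436
Step 3: <E> = 0.0907*0.4436/(1+0.4436) = 0.02787 eV

0.02787


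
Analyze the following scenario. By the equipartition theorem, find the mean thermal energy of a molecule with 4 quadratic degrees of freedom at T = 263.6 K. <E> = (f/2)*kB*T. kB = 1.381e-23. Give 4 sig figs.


Step 1: f/2 = 4/2 = 2
Step 2: kB*T = 1.381e-23 * 263.6 = 3.64e-21
Step 3: <E> = 2 * 3.64e-21 = 7.281e-21 J

7.281e-21


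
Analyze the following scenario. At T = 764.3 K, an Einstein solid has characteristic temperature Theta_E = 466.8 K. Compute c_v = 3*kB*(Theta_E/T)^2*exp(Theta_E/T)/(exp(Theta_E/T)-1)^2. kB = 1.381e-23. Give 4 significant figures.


Step 1: x = Theta_E/T = 466.8/764.3 = 0.6108
Step 2: x^2 = 0.373
Step 3: exp(x) = 1.842
Step 4: c_v = 3*1.381e-23*0.373*1.842/(1.842-1)^2 = 4.017e-23

4.017e-23


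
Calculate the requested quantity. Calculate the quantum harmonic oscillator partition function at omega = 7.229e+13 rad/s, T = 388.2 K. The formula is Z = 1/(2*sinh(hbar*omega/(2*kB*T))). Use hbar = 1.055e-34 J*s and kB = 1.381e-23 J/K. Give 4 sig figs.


Step 1: Compute x = hbar*omega/(kB*T) = 1.055e-34*7.229e+13/(1.381e-23*388.2) = 1.423
Step 2: x/2 = 0.7113
Step 3: sinh(x/2) = 0.7728
Step 4: Z = 1/(2*0.7728) = 0.647

0.647


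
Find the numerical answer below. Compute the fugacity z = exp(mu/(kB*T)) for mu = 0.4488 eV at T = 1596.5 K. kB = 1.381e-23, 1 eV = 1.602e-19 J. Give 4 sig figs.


Step 1: Convert mu to Joules: 0.4488*1.602e-19 = 7.19e-20 J
Step 2: kB*T = 1.381e-23*1596.5 = 2.205e-20 J
Step 3: mu/(kB*T) = 3.261
Step 4: z = exp(3.261) = 26.08

26.08


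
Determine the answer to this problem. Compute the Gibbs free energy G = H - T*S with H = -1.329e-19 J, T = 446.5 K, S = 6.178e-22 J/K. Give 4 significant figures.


Step 1: T*S = 446.5 * 6.178e-22 = 2.758e-19 J
Step 2: G = H - T*S = -1.329e-19 - 2.758e-19
Step 3: G = -4.087e-19 J

-4.087e-19


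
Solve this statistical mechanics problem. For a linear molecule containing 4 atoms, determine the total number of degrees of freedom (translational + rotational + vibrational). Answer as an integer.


Step 1: Translational DOF = 3
Step 2: Rotational DOF (linear) = 2
Step 3: Vibrational DOF = 3*4 - 5 = 7
Step 4: Total = 3 + 2 + 7 = 12

12


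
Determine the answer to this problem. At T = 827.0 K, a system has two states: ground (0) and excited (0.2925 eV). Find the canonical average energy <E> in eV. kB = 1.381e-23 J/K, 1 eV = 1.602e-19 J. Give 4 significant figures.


Step 1: beta*E = 0.2925*1.602e-19/(1.381e-23*827.0) = 4.103
Step 2: exp(-beta*E) = 0.01652
Step 3: <E> = 0.2925*0.01652/(1+0.01652) = 0.004755 eV

0.004755


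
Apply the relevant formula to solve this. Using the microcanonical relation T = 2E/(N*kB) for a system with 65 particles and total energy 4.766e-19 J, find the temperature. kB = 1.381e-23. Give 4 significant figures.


Step 1: Numerator = 2*E = 2*4.766e-19 = 9.532e-19 J
Step 2: Denominator = N*kB = 65*1.381e-23 = 8.977e-22
Step 3: T = 9.532e-19 / 8.977e-22 = 1062 K

1062


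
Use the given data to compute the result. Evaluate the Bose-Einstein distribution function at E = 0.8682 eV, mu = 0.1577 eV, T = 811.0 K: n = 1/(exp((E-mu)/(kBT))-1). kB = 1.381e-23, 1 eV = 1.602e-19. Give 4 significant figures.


Step 1: (E - mu) = 0.7105 eV
Step 2: x = (E-mu)*eV/(kB*T) = 0.7105*1.602e-19/(1.381e-23*811.0) = 10.16
Step 3: exp(x) = 2.592e+04
Step 4: n = 1/(exp(x)-1) = 3.858e-05

3.858e-05


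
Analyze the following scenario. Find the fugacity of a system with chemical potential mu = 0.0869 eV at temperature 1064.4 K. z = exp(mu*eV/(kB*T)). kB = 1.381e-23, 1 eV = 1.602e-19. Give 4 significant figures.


Step 1: Convert mu to Joules: 0.0869*1.602e-19 = 1.392e-20 J
Step 2: kB*T = 1.381e-23*1064.4 = 1.47e-20 J
Step 3: mu/(kB*T) = 0.9471
Step 4: z = exp(0.9471) = 2.578

2.578


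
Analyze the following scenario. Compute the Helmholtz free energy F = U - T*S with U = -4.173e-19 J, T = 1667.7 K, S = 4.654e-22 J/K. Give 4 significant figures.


Step 1: T*S = 1667.7 * 4.654e-22 = 7.761e-19 J
Step 2: F = U - T*S = -4.173e-19 - 7.761e-19
Step 3: F = -1.193e-18 J

-1.193e-18


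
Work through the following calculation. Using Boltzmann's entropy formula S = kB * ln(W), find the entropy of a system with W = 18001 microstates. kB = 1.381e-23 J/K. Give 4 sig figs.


Step 1: ln(W) = ln(18001) = 9.798
Step 2: S = kB * ln(W) = 1.381e-23 * 9.798
Step 3: S = 1.353e-22 J/K

1.353e-22


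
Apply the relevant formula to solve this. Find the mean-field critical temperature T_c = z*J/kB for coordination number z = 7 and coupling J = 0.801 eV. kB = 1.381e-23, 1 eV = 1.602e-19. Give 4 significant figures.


Step 1: z*J = 7*0.801 = 5.607 eV
Step 2: Convert to Joules: 5.607*1.602e-19 = 8.982e-19 J
Step 3: T_c = 8.982e-19 / 1.381e-23 = 6.504e+04 K

6.504e+04


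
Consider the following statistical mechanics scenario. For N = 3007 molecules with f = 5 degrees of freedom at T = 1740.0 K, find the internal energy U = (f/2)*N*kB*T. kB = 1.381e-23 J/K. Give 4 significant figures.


Step 1: f/2 = 5/2 = 2.5
Step 2: N*kB*T = 3007*1.381e-23*1740.0 = 7.226e-17
Step 3: U = 2.5 * 7.226e-17 = 1.806e-16 J

1.806e-16


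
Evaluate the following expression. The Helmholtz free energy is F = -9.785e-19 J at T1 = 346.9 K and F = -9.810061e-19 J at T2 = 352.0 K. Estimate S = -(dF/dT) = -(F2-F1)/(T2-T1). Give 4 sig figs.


Step 1: dF = F2 - F1 = -9.810061e-19 - (-9.785e-19) = -2.5061e-21 J
Step 2: dT = T2 - T1 = 352.0 - 346.9 = 5.1 K
Step 3: S = -dF/dT = -(-2.5061e-21)/5.1 = 4.914e-22 J/K

4.914e-22


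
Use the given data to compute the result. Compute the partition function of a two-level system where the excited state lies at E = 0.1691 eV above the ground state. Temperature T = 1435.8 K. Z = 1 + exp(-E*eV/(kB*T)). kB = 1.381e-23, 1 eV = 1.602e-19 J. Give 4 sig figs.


Step 1: Compute beta*E = E*eV/(kB*T) = 0.1691*1.602e-19/(1.381e-23*1435.8) = 1.366
Step 2: exp(-beta*E) = exp(-1.366) = 0.2551
Step 3: Z = 1 + 0.2551 = 1.255

1.255


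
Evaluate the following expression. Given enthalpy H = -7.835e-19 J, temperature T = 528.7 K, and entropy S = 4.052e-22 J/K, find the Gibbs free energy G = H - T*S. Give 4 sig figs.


Step 1: T*S = 528.7 * 4.052e-22 = 2.142e-19 J
Step 2: G = H - T*S = -7.835e-19 - 2.142e-19
Step 3: G = -9.977e-19 J

-9.977e-19


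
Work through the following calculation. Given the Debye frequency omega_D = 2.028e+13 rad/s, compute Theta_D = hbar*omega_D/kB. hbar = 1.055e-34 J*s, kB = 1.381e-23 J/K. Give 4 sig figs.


Step 1: hbar*omega_D = 1.055e-34 * 2.028e+13 = 2.14e-21 J
Step 2: Theta_D = 2.14e-21 / 1.381e-23
Step 3: Theta_D = 154.9 K

154.9


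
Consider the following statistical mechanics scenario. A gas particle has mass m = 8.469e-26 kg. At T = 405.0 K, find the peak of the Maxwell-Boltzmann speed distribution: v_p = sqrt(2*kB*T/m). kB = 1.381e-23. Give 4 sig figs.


Step 1: Numerator = 2*kB*T = 2*1.381e-23*405.0 = 1.119e-20
Step 2: Ratio = 1.119e-20 / 8.469e-26 = 1.321e+05
Step 3: v_p = sqrt(1.321e+05) = 363.4 m/s

363.4


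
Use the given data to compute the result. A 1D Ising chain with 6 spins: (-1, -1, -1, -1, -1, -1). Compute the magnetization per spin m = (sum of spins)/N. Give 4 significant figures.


Step 1: Count up spins (+1): 0, down spins (-1): 6
Step 2: Total magnetization M = 0 - 6 = -6
Step 3: m = M/N = -6/6 = -1

-1


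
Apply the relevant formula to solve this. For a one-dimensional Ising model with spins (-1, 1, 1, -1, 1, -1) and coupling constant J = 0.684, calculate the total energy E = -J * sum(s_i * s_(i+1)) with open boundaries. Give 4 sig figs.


Step 1: Nearest-neighbor products: -1, 1, -1, -1, -1
Step 2: Sum of products = -3
Step 3: E = -0.684 * -3 = 2.052

2.052


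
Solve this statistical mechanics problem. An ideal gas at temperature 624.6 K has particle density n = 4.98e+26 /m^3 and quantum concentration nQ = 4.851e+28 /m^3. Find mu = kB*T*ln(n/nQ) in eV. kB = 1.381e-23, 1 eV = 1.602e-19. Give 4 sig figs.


Step 1: n/nQ = 4.98e+26/4.851e+28 = 0.01027
Step 2: ln(n/nQ) = -4.579
Step 3: mu = kB*T*ln(n/nQ) = 8.626e-21*-4.579 = -3.95e-20 J
Step 4: Convert to eV: -3.95e-20/1.602e-19 = -0.2465 eV

-0.2465


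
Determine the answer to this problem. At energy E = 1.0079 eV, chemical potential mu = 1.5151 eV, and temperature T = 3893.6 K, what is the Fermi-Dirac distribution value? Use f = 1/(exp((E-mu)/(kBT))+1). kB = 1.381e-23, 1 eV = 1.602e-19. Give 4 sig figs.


Step 1: (E - mu) = 1.0079 - 1.5151 = -0.5072 eV
Step 2: Convert: (E-mu)*eV = -8.125e-20 J
Step 3: x = (E-mu)*eV/(kB*T) = -1.511
Step 4: f = 1/(exp(-1.511)+1) = 0.8192

0.8192


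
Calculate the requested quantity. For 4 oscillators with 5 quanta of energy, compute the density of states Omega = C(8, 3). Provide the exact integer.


Step 1: Use binomial coefficient C(8, 3)
Step 2: Numerator = 8! / 5!
Step 3: Denominator = 3!
Step 4: Omega = 56

56


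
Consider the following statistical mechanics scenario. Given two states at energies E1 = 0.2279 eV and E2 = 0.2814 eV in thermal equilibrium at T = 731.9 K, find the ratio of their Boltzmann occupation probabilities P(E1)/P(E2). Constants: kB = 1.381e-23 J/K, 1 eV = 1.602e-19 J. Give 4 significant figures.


Step 1: Compute energy difference dE = E1 - E2 = 0.2279 - 0.2814 = -0.0535 eV
Step 2: Convert to Joules: dE_J = -0.0535 * 1.602e-19 = -8.571e-21 J
Step 3: Compute exponent = -dE_J / (kB * T) = -(-8.571e-21) / (1.381e-23 * 731.9) = 0.848
Step 4: P(E1)/P(E2) = exp(0.848) = 2.335

2.335


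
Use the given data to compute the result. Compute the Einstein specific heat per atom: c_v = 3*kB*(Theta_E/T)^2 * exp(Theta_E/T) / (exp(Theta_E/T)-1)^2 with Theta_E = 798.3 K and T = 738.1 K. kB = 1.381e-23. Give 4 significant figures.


Step 1: x = Theta_E/T = 798.3/738.1 = 1.082
Step 2: x^2 = 1.17
Step 3: exp(x) = 2.949
Step 4: c_v = 3*1.381e-23*1.17*2.949/(2.949-1)^2 = 3.762e-23

3.762e-23


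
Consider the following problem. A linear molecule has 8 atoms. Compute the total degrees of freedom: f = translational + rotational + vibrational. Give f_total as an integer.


Step 1: Translational DOF = 3
Step 2: Rotational DOF (linear) = 2
Step 3: Vibrational DOF = 3*8 - 5 = 19
Step 4: Total = 3 + 2 + 19 = 24

24


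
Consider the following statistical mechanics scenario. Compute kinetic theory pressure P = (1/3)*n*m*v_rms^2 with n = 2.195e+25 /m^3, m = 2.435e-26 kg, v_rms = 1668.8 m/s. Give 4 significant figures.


Step 1: v_rms^2 = 1668.8^2 = 2.785e+06
Step 2: n*m = 2.195e+25*2.435e-26 = 0.5345
Step 3: P = (1/3)*0.5345*2.785e+06 = 4.962e+05 Pa

4.962e+05


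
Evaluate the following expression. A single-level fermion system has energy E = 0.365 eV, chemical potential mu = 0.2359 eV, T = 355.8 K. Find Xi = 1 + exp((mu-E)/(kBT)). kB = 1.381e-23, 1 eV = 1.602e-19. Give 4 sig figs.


Step 1: (mu - E) = 0.2359 - 0.365 = -0.1291 eV
Step 2: x = (mu-E)*eV/(kB*T) = -0.1291*1.602e-19/(1.381e-23*355.8) = -4.209
Step 3: exp(x) = 0.01486
Step 4: Xi = 1 + 0.01486 = 1.015

1.015


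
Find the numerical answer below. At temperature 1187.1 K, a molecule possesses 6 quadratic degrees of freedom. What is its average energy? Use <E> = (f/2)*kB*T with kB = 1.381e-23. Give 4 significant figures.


Step 1: f/2 = 6/2 = 3
Step 2: kB*T = 1.381e-23 * 1187.1 = 1.639e-20
Step 3: <E> = 3 * 1.639e-20 = 4.918e-20 J

4.918e-20


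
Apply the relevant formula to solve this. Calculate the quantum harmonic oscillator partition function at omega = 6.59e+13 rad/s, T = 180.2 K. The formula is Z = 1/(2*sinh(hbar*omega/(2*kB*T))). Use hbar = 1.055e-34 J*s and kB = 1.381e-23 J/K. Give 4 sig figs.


Step 1: Compute x = hbar*omega/(kB*T) = 1.055e-34*6.59e+13/(1.381e-23*180.2) = 2.794
Step 2: x/2 = 1.397
Step 3: sinh(x/2) = 1.898
Step 4: Z = 1/(2*1.898) = 0.2635

0.2635


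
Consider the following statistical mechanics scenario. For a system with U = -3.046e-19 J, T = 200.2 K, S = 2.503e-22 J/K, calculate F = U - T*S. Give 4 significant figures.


Step 1: T*S = 200.2 * 2.503e-22 = 5.011e-20 J
Step 2: F = U - T*S = -3.046e-19 - 5.011e-20
Step 3: F = -3.547e-19 J

-3.547e-19


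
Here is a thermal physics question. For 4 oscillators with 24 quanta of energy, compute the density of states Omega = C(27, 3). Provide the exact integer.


Step 1: Use binomial coefficient C(27, 3)
Step 2: Numerator = 27! / 24!
Step 3: Denominator = 3!
Step 4: Omega = 2925

2925


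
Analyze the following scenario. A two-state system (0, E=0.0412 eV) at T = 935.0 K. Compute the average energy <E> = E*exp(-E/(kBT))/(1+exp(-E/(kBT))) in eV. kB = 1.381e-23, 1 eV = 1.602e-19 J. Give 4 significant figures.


Step 1: beta*E = 0.0412*1.602e-19/(1.381e-23*935.0) = 0.5112
Step 2: exp(-beta*E) = 0.5998
Step 3: <E> = 0.0412*0.5998/(1+0.5998) = 0.01545 eV

0.01545


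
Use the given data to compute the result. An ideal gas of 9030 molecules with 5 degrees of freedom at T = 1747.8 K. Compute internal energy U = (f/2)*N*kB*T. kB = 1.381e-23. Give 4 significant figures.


Step 1: f/2 = 5/2 = 2.5
Step 2: N*kB*T = 9030*1.381e-23*1747.8 = 2.18e-16
Step 3: U = 2.5 * 2.18e-16 = 5.449e-16 J

5.449e-16


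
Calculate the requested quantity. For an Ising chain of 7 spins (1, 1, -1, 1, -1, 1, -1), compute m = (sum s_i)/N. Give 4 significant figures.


Step 1: Count up spins (+1): 4, down spins (-1): 3
Step 2: Total magnetization M = 4 - 3 = 1
Step 3: m = M/N = 1/7 = 0.1429

0.1429


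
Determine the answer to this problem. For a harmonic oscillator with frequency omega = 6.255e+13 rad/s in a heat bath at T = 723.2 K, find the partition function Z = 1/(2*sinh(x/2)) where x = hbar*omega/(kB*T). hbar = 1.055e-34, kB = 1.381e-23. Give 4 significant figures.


Step 1: Compute x = hbar*omega/(kB*T) = 1.055e-34*6.255e+13/(1.381e-23*723.2) = 0.6607
Step 2: x/2 = 0.3304
Step 3: sinh(x/2) = 0.3364
Step 4: Z = 1/(2*0.3364) = 1.486

1.486


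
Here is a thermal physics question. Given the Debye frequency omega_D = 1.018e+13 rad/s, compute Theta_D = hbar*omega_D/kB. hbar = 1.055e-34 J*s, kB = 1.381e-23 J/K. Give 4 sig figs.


Step 1: hbar*omega_D = 1.055e-34 * 1.018e+13 = 1.074e-21 J
Step 2: Theta_D = 1.074e-21 / 1.381e-23
Step 3: Theta_D = 77.77 K

77.77


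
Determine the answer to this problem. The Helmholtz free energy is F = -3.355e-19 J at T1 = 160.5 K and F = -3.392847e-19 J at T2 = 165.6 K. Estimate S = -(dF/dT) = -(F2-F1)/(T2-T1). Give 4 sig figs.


Step 1: dF = F2 - F1 = -3.392847e-19 - (-3.355e-19) = -3.7847e-21 J
Step 2: dT = T2 - T1 = 165.6 - 160.5 = 5.1 K
Step 3: S = -dF/dT = -(-3.7847e-21)/5.1 = 7.421e-22 J/K

7.421e-22


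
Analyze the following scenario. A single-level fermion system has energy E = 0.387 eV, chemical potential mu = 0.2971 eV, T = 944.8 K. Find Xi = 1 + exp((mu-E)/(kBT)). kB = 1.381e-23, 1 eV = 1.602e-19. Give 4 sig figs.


Step 1: (mu - E) = 0.2971 - 0.387 = -0.0899 eV
Step 2: x = (mu-E)*eV/(kB*T) = -0.0899*1.602e-19/(1.381e-23*944.8) = -1.104
Step 3: exp(x) = 0.3316
Step 4: Xi = 1 + 0.3316 = 1.332

1.332


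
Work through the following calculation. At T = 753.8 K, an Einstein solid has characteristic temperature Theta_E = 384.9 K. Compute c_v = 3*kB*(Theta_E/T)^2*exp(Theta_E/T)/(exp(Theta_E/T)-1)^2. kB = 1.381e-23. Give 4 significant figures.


Step 1: x = Theta_E/T = 384.9/753.8 = 0.5106
Step 2: x^2 = 0.2607
Step 3: exp(x) = 1.666
Step 4: c_v = 3*1.381e-23*0.2607*1.666/(1.666-1)^2 = 4.054e-23

4.054e-23
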